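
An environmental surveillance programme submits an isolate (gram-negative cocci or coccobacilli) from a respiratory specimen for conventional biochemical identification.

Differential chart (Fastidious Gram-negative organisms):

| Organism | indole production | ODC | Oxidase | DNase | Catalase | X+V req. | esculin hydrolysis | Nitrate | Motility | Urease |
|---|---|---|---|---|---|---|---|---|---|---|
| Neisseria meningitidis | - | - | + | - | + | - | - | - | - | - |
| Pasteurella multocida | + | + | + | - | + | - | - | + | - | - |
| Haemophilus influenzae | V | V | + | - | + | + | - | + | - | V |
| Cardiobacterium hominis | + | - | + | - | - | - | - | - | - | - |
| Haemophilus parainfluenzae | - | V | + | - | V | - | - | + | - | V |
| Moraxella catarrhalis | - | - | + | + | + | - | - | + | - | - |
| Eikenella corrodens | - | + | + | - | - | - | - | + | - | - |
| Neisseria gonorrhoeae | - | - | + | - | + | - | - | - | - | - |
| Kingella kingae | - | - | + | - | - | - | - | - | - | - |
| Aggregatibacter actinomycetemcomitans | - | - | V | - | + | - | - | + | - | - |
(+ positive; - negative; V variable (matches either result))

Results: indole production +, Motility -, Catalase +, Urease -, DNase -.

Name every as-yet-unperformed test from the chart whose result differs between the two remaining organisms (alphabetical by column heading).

X+V req.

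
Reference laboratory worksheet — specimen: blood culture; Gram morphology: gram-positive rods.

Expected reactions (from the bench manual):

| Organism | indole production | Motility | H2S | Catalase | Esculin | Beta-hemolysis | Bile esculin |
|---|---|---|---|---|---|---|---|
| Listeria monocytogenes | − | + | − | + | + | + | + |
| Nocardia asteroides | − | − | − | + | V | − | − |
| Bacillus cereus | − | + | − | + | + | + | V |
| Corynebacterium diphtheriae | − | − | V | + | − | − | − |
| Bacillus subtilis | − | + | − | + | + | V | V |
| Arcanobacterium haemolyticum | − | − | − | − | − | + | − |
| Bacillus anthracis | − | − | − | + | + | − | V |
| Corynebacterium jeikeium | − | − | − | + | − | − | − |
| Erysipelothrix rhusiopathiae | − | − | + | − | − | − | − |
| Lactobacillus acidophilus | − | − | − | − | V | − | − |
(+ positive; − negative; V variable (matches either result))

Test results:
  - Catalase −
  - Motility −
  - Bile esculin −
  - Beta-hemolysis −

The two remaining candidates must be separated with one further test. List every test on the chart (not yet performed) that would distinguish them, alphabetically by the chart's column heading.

Motility −: excludes Listeria monocytogenes, Bacillus cereus, Bacillus subtilis — 7 left.
Catalase −: excludes Nocardia asteroides, Corynebacterium diphtheriae, Bacillus anthracis, Corynebacterium jeikeium — 3 left.
Bile esculin −: all 3 remaining candidates are consistent.
Beta-hemolysis −: excludes Arcanobacterium haemolyticum — 2 left.
Two candidates remain: Erysipelothrix rhusiopathiae and Lactobacillus acidophilus.
  indole production: − vs − — same for both, does not separate.
  H2S: Erysipelothrix rhusiopathiae +, Lactobacillus acidophilus − — discriminates.
  Esculin: − vs V — variable for at least one, does not separate.

H2S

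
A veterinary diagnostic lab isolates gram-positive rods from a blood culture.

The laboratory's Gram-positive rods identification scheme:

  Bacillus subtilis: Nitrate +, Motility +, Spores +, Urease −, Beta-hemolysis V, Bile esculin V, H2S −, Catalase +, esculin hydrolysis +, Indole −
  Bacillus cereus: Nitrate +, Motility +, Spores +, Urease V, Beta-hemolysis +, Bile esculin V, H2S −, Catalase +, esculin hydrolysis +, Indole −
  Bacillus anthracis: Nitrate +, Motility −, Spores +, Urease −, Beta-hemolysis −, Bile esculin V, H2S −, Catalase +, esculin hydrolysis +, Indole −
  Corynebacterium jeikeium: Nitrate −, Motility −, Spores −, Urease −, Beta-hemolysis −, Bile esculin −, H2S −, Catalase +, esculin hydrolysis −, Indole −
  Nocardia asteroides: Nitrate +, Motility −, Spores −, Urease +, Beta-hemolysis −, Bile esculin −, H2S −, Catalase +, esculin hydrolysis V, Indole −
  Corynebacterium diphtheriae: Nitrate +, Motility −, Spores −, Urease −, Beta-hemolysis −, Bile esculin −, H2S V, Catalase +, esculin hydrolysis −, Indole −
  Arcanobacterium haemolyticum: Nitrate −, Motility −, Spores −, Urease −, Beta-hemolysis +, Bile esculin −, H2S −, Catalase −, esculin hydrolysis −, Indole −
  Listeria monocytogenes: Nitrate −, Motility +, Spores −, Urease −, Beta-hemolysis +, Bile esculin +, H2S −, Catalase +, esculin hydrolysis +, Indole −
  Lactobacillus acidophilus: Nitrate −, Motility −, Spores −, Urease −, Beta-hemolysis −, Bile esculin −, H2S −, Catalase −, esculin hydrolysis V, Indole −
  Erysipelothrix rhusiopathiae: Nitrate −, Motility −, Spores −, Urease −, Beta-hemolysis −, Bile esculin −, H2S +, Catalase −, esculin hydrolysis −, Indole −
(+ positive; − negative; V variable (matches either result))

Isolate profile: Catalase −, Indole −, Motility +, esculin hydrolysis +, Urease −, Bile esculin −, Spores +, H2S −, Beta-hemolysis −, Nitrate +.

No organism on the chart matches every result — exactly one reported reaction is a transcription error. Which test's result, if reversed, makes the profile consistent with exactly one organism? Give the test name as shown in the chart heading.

Catalase

As reported, no row in the chart matches all 10 reactions.
Reversing Nitrate → still no organism matches.
Reversing Spores → still no organism matches.
Reversing H2S → still no organism matches.
Reversing Catalase (to +) → unique match: Bacillus subtilis.
Reversing Indole → still no organism matches.
Reversing esculin hydrolysis → still no organism matches.
Reversing Urease → still no organism matches.
Reversing Bile esculin → still no organism matches.
Reversing Beta-hemolysis → still no organism matches.
Reversing Motility → still no organism matches.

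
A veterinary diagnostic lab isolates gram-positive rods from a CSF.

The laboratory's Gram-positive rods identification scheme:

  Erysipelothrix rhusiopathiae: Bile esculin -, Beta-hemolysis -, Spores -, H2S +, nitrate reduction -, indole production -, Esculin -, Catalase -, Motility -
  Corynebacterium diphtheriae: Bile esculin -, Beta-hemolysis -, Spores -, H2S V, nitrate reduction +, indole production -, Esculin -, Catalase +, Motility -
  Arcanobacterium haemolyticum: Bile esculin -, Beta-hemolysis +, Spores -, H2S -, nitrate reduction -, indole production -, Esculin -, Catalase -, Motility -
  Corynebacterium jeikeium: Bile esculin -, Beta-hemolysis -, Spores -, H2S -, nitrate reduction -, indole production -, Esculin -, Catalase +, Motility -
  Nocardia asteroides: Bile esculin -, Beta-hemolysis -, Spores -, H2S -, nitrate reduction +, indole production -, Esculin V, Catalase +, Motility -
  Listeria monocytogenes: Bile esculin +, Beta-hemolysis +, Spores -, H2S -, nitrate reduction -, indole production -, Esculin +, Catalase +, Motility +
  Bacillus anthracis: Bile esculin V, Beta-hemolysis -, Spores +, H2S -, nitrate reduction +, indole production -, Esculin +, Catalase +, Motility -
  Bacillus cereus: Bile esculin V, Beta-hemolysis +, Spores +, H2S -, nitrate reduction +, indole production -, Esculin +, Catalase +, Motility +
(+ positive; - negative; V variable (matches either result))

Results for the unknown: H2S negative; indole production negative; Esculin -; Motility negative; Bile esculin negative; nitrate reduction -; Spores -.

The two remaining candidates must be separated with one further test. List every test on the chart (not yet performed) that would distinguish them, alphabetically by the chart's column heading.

H2S -: excludes Erysipelothrix rhusiopathiae — 7 left.
Esculin -: excludes Listeria monocytogenes, Bacillus anthracis, Bacillus cereus — 4 left.
Spores -: all 4 remaining candidates are consistent.
Bile esculin -: all 4 remaining candidates are consistent.
indole production -: all 4 remaining candidates are consistent.
Motility -: all 4 remaining candidates are consistent.
nitrate reduction -: excludes Corynebacterium diphtheriae, Nocardia asteroides — 2 left.
Two candidates remain: Arcanobacterium haemolyticum and Corynebacterium jeikeium.
  Beta-hemolysis: Arcanobacterium haemolyticum +, Corynebacterium jeikeium - — discriminates.
  Catalase: Arcanobacterium haemolyticum -, Corynebacterium jeikeium + — discriminates.

Beta-hemolysis, Catalase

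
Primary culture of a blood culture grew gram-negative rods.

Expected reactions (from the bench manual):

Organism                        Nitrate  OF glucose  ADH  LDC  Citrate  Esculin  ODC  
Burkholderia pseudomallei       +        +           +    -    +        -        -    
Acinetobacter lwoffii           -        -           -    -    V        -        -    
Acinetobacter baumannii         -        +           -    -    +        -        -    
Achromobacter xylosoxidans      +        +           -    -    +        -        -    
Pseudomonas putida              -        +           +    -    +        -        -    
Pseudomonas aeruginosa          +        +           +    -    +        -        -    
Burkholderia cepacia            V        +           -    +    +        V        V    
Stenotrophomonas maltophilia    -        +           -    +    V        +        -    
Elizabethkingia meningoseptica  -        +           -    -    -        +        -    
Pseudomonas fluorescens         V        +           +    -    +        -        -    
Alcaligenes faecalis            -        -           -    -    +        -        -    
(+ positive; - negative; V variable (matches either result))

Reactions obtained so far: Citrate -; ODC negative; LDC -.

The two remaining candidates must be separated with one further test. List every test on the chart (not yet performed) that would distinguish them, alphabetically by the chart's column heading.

Esculin, OF glucose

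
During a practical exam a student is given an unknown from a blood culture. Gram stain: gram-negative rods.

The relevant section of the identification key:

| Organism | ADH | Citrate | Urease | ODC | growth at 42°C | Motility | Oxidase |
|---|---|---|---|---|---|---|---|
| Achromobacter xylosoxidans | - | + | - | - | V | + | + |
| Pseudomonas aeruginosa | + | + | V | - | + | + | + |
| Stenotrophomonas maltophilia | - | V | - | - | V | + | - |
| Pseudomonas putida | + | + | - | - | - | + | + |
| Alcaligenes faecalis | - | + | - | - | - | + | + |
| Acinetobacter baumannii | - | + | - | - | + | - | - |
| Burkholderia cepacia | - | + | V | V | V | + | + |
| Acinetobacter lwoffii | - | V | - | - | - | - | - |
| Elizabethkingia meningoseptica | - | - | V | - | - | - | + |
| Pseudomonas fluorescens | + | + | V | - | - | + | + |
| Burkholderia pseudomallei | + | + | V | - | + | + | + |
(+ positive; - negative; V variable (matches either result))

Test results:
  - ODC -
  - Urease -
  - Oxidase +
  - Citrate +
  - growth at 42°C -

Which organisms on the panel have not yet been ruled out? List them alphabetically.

growth at 42°C -: excludes Pseudomonas aeruginosa, Acinetobacter baumannii, Burkholderia pseudomallei — 8 left.
Urease -: all 8 remaining candidates are consistent.
Citrate +: excludes Elizabethkingia meningoseptica — 7 left.
ODC -: all 7 remaining candidates are consistent.
Oxidase +: excludes Stenotrophomonas maltophilia, Acinetobacter lwoffii — 5 left.

Achromobacter xylosoxidans, Alcaligenes faecalis, Burkholderia cepacia, Pseudomonas fluorescens, Pseudomonas putida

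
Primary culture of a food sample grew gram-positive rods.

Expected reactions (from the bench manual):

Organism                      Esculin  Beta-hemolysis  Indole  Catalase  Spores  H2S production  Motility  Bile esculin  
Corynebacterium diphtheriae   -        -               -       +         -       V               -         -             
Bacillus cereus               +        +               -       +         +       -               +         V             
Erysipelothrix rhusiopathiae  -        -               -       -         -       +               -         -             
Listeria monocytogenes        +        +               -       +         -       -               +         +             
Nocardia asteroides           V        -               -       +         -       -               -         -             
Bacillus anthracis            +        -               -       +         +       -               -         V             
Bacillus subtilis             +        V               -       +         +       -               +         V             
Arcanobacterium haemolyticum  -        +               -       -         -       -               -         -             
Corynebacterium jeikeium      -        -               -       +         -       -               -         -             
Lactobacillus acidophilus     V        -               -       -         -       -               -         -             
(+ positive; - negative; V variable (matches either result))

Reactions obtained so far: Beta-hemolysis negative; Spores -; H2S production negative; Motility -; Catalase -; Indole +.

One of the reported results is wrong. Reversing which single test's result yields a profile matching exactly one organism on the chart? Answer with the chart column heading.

Indole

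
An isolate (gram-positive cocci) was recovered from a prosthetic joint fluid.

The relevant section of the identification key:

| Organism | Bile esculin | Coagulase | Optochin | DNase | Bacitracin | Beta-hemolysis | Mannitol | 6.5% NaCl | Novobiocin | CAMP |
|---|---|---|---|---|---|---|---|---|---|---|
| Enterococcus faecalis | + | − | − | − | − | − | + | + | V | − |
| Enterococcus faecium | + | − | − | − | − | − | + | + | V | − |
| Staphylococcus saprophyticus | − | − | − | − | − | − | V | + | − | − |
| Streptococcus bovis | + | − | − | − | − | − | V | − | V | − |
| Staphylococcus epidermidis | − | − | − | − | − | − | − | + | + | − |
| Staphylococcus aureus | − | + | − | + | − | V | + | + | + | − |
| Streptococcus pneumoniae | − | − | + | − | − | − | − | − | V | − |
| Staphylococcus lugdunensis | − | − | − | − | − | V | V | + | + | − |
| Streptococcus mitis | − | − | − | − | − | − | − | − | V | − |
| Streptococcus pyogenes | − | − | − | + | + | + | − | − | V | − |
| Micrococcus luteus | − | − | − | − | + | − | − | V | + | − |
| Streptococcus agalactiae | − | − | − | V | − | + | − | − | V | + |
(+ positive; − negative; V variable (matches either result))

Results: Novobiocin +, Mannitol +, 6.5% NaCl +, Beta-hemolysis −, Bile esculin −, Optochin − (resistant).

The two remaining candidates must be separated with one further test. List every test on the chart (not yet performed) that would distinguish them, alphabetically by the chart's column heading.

Coagulase, DNase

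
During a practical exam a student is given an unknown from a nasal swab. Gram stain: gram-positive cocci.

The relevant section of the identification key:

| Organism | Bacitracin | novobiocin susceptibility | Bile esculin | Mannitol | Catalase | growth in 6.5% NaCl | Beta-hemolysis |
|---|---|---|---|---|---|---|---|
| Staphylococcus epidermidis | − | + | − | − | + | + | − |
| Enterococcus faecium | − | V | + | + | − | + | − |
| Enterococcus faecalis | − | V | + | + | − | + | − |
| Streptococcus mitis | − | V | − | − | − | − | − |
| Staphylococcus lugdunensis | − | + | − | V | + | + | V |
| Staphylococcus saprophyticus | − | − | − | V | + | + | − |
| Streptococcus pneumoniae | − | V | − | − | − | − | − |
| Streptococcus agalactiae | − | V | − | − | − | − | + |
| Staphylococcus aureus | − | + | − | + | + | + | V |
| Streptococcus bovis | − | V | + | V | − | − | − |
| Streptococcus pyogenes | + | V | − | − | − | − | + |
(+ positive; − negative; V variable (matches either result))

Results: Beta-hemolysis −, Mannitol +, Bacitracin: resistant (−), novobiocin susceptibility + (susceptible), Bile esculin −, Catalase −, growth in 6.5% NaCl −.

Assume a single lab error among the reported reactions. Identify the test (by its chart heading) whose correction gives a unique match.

As reported, no row in the chart matches all 7 reactions.
Reversing Catalase → still no organism matches.
Reversing Bacitracin → still no organism matches.
Reversing Mannitol → 2 organisms match (not unique).
Reversing novobiocin susceptibility → still no organism matches.
Reversing Bile esculin (to +) → unique match: Streptococcus bovis.
Reversing Beta-hemolysis → still no organism matches.
Reversing growth in 6.5% NaCl → still no organism matches.

Bile esculin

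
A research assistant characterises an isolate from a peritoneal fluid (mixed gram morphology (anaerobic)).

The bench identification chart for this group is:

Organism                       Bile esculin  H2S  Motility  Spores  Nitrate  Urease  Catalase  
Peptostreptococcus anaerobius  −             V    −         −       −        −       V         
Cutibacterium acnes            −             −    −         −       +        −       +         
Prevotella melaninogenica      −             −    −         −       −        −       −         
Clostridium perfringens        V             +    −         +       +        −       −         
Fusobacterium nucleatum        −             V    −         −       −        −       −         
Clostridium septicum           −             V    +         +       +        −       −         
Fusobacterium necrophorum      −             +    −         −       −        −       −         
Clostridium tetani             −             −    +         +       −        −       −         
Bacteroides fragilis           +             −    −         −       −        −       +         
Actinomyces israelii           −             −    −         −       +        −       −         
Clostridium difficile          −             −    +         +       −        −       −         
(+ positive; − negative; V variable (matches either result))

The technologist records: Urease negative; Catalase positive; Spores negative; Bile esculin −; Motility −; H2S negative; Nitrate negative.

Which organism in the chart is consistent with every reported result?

Bile esculin −: excludes Bacteroides fragilis — 10 left.
Nitrate −: excludes Cutibacterium acnes, Clostridium perfringens, Clostridium septicum, Actinomyces israelii — 6 left.
Spores −: excludes Clostridium tetani, Clostridium difficile — 4 left.
Motility −: all 4 remaining candidates are consistent.
H2S −: excludes Fusobacterium necrophorum — 3 left.
Urease −: all 3 remaining candidates are consistent.
Catalase +: excludes Prevotella melaninogenica, Fusobacterium nucleatum — 1 left.

Peptostreptococcus anaerobius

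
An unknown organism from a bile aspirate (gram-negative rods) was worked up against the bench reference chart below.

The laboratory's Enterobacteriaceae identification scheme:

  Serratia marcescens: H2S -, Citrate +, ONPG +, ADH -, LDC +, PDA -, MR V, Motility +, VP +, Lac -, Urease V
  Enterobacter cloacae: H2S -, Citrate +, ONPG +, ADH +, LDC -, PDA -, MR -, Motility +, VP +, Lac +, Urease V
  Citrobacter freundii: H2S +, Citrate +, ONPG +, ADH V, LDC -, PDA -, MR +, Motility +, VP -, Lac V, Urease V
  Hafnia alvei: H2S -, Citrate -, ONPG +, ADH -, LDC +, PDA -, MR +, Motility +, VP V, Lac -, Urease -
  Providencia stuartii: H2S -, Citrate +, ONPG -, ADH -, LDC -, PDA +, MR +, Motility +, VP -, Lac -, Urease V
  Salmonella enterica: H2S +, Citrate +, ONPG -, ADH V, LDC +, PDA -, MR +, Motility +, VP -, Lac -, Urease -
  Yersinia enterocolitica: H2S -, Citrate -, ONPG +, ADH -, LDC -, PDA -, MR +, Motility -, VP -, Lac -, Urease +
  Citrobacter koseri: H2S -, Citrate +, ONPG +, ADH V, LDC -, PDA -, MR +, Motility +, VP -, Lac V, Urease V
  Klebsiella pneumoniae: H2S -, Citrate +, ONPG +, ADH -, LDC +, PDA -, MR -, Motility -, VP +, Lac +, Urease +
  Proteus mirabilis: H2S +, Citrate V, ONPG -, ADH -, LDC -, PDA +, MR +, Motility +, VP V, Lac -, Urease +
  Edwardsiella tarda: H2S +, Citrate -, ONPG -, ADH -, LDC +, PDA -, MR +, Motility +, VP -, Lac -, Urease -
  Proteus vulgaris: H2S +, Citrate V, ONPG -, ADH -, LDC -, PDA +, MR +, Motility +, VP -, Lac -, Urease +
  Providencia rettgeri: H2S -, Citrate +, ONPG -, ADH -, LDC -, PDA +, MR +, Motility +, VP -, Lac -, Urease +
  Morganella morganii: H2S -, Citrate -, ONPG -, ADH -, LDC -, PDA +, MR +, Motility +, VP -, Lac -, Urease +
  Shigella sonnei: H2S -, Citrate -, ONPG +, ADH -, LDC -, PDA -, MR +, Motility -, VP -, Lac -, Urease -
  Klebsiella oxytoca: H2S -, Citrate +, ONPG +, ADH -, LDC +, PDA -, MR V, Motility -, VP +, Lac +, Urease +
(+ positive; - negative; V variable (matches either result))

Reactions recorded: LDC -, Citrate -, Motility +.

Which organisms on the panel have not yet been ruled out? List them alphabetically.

Morganella morganii, Proteus mirabilis, Proteus vulgaris

Motility +: excludes Yersinia enterocolitica, Klebsiella pneumoniae, Shigella sonnei, Klebsiella oxytoca — 12 left.
LDC -: excludes Serratia marcescens, Hafnia alvei, Salmonella enterica, Edwardsiella tarda — 8 left.
Citrate -: excludes 5 organisms — 3 left.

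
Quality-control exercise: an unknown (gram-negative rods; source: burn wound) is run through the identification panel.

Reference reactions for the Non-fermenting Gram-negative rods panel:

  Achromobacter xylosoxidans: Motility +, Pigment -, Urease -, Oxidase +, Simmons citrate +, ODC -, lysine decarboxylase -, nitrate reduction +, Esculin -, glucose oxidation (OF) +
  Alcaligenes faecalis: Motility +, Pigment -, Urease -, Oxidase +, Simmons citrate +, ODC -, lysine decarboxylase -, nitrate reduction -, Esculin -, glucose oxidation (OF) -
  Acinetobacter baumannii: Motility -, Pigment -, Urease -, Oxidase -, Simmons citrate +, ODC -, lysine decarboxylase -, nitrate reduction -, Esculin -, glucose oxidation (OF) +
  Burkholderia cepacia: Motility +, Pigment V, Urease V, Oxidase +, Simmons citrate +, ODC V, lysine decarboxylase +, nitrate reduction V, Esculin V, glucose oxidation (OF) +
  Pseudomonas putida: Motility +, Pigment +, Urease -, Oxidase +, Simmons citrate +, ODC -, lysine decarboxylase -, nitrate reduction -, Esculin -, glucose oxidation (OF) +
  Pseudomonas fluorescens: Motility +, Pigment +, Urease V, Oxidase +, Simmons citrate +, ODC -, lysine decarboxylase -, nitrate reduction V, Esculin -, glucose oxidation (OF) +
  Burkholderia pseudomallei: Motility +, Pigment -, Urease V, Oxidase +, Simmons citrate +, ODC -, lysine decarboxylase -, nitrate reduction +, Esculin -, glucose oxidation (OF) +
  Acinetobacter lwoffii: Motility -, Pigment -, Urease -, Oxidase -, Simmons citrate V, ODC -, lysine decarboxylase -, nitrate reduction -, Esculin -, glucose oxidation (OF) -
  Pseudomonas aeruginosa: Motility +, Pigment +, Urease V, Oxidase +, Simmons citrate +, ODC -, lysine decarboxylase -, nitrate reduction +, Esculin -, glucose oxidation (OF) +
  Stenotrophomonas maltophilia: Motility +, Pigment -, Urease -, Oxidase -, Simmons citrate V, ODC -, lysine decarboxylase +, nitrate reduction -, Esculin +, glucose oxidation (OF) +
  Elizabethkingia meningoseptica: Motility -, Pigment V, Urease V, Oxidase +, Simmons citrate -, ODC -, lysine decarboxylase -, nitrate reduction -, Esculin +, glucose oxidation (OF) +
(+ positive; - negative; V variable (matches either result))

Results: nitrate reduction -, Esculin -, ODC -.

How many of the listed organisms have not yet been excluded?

6

ODC -: all 11 remaining candidates are consistent.
nitrate reduction -: excludes Achromobacter xylosoxidans, Burkholderia pseudomallei, Pseudomonas aeruginosa — 8 left.
Esculin -: excludes Stenotrophomonas maltophilia, Elizabethkingia meningoseptica — 6 left.
Still consistent: Acinetobacter baumannii, Acinetobacter lwoffii, Alcaligenes faecalis, Burkholderia cepacia, Pseudomonas fluorescens, Pseudomonas putida.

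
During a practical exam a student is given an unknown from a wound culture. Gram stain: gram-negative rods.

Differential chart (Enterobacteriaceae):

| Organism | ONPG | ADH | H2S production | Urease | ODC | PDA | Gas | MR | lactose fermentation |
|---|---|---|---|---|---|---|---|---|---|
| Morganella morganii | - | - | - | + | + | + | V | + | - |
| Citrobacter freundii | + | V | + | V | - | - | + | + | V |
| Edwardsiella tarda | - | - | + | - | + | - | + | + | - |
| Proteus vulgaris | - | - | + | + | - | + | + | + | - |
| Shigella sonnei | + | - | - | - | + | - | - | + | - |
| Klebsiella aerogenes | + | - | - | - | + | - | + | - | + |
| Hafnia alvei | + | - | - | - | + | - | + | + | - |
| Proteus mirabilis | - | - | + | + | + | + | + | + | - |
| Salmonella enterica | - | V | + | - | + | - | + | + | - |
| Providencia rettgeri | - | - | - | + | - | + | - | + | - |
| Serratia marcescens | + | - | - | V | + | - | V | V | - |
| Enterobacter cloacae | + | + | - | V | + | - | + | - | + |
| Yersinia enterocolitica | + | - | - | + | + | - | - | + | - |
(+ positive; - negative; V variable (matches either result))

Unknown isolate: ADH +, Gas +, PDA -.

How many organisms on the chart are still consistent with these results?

3

ADH +: excludes 10 organisms — 3 left.
PDA -: all 3 remaining candidates are consistent.
Gas +: all 3 remaining candidates are consistent.
Still consistent: Citrobacter freundii, Enterobacter cloacae, Salmonella enterica.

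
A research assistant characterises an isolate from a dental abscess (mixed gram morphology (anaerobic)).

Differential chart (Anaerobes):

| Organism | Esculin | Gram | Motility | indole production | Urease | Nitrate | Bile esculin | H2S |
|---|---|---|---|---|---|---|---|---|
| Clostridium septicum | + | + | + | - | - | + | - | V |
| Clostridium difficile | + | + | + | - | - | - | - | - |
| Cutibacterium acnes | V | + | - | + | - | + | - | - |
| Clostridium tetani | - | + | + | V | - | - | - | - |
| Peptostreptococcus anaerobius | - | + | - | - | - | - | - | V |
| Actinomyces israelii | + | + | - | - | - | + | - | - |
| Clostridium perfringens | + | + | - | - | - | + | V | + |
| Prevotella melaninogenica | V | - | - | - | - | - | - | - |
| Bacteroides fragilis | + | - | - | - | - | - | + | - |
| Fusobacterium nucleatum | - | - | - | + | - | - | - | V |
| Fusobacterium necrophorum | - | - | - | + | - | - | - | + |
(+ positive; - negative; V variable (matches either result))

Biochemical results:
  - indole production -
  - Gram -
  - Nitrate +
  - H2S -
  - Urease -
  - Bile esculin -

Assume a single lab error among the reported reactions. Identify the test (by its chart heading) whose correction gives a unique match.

Nitrate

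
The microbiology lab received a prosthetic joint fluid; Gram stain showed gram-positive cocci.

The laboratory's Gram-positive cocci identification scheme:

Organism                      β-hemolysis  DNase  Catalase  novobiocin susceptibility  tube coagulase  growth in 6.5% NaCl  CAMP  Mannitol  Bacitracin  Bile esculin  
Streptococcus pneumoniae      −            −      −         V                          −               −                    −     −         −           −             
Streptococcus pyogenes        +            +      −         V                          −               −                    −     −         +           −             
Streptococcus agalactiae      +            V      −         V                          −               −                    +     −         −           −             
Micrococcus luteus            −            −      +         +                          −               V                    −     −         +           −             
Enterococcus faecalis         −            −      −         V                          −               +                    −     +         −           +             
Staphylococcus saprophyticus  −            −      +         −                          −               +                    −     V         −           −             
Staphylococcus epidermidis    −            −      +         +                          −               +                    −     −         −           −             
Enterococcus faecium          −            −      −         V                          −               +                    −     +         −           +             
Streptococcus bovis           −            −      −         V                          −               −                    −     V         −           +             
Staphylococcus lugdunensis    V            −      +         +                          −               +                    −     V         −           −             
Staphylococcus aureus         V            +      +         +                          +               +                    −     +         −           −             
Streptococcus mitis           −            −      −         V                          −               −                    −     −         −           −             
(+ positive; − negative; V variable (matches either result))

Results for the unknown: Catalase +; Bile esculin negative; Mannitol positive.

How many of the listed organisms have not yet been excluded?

3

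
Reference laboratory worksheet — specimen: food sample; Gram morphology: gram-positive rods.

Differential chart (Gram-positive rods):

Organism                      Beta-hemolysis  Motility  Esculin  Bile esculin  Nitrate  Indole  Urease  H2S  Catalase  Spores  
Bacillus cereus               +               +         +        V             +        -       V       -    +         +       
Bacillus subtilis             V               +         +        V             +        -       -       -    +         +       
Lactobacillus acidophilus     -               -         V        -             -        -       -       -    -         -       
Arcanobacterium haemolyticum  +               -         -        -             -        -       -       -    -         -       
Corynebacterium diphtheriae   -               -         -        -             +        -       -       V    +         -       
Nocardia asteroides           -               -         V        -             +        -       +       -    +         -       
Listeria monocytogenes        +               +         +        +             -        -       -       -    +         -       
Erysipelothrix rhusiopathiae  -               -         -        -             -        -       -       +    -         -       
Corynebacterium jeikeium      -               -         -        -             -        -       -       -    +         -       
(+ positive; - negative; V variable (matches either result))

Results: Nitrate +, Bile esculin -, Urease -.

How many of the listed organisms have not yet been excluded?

Nitrate +: excludes 5 organisms — 4 left.
Urease -: excludes Nocardia asteroides — 3 left.
Bile esculin -: all 3 remaining candidates are consistent.
Still consistent: Bacillus cereus, Bacillus subtilis, Corynebacterium diphtheriae.

3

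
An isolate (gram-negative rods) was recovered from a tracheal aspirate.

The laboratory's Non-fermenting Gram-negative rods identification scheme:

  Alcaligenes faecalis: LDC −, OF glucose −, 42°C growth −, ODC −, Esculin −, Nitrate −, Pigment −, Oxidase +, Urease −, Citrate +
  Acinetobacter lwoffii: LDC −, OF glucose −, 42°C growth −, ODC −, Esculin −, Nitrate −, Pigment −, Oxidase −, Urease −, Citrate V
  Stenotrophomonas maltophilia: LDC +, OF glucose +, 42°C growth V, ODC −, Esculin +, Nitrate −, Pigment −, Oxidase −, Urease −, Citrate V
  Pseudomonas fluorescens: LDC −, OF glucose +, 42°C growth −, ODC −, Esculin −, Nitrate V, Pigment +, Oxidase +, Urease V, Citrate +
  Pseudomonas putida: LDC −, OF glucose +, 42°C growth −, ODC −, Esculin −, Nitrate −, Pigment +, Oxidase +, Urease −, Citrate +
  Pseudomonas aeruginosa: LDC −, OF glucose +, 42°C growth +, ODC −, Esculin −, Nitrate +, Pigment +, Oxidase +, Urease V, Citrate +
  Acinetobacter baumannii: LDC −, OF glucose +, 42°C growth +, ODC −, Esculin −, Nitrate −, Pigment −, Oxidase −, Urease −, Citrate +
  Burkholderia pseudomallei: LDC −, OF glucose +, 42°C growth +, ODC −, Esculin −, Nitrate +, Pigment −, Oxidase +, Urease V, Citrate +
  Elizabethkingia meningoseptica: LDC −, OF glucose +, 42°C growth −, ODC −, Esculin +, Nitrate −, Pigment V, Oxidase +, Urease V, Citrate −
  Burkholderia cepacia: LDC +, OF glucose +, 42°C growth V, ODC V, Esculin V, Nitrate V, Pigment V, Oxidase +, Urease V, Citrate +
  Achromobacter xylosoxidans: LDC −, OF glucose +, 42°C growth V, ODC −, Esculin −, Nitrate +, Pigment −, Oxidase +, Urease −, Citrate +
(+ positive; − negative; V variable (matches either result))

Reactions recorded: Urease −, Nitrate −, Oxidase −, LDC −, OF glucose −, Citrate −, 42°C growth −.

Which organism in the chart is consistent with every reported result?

LDC −: excludes Stenotrophomonas maltophilia, Burkholderia cepacia — 9 left.
OF glucose −: excludes 7 organisms — 2 left.
Citrate −: excludes Alcaligenes faecalis — 1 left.
Nitrate −: the one remaining candidate is consistent.
Urease −: the one remaining candidate is consistent.
Oxidase −: the one remaining candidate is consistent.
42°C growth −: the one remaining candidate is consistent.

Acinetobacter lwoffii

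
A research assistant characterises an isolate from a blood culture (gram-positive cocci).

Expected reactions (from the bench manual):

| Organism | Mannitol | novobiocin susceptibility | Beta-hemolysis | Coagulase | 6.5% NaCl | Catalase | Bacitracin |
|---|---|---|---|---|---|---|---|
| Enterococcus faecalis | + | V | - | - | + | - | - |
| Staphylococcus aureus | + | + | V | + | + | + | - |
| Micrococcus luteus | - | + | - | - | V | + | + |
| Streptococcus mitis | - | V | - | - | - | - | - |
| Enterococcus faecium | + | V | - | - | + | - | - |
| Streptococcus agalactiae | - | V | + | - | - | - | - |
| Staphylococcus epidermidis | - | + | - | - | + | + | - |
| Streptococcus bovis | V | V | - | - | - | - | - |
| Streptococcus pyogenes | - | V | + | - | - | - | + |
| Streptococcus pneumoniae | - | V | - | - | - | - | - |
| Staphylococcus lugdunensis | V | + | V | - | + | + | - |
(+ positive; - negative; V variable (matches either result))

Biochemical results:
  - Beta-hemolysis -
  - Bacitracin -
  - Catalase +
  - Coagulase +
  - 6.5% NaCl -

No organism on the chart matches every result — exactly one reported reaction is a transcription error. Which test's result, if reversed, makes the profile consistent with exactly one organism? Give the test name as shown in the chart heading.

As reported, no row in the chart matches all 5 reactions.
Reversing Catalase → still no organism matches.
Reversing Beta-hemolysis → still no organism matches.
Reversing Coagulase → still no organism matches.
Reversing 6.5% NaCl (to +) → unique match: Staphylococcus aureus.
Reversing Bacitracin → still no organism matches.

6.5% NaCl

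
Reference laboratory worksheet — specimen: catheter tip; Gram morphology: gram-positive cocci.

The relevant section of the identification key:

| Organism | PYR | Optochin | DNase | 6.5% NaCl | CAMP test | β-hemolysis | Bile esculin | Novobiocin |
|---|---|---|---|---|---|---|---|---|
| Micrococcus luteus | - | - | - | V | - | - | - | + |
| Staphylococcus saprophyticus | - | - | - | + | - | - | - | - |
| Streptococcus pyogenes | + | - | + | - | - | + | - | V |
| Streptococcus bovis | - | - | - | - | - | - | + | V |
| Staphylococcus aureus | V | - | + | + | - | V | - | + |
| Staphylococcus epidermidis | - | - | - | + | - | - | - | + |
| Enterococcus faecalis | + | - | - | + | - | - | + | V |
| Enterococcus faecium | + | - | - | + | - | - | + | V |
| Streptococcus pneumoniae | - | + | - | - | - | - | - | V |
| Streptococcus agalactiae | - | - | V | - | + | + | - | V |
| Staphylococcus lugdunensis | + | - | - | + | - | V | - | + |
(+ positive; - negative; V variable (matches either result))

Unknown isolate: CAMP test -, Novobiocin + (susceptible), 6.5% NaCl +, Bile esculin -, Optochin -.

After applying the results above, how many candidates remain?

4

Novobiocin +: excludes Staphylococcus saprophyticus — 10 left.
Optochin -: excludes Streptococcus pneumoniae — 9 left.
CAMP test -: excludes Streptococcus agalactiae — 8 left.
6.5% NaCl +: excludes Streptococcus pyogenes, Streptococcus bovis — 6 left.
Bile esculin -: excludes Enterococcus faecalis, Enterococcus faecium — 4 left.
Still consistent: Micrococcus luteus, Staphylococcus aureus, Staphylococcus epidermidis, Staphylococcus lugdunensis.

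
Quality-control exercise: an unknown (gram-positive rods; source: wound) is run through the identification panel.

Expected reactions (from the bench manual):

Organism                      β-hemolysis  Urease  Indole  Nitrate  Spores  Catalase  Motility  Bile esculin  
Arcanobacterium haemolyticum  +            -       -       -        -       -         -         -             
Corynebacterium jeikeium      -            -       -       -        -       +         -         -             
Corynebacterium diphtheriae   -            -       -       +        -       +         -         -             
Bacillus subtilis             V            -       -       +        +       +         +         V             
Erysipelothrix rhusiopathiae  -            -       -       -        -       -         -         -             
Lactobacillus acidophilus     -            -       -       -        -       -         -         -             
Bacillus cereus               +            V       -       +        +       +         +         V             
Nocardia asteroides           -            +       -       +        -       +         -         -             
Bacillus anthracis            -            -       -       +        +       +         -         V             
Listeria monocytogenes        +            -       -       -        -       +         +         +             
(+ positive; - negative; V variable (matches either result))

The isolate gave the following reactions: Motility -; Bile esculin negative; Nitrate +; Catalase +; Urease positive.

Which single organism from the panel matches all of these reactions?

Nocardia asteroides

Urease +: excludes 8 organisms — 2 left.
Bile esculin -: all 2 remaining candidates are consistent.
Motility -: excludes Bacillus cereus — 1 left.
Nitrate +: the one remaining candidate is consistent.
Catalase +: the one remaining candidate is consistent.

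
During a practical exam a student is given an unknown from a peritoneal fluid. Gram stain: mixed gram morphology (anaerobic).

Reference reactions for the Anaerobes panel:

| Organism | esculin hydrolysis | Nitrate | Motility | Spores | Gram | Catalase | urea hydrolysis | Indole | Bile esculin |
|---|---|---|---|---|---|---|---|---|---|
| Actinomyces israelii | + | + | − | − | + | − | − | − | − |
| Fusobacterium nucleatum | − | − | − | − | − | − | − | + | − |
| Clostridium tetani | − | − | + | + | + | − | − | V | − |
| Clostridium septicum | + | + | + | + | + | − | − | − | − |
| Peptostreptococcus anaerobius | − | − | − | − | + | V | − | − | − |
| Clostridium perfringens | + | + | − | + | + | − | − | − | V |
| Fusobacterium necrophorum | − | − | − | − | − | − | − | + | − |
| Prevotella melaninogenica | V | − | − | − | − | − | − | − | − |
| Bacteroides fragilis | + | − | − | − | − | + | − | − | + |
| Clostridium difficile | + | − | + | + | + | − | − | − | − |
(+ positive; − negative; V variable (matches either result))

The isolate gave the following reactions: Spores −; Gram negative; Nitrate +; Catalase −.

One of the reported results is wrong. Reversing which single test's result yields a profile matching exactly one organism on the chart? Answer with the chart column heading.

As reported, no row in the chart matches all 4 reactions.
Reversing Gram (to +) → unique match: Actinomyces israelii.
Reversing Catalase → still no organism matches.
Reversing Spores → still no organism matches.
Reversing Nitrate → 3 organisms match (not unique).

Gram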